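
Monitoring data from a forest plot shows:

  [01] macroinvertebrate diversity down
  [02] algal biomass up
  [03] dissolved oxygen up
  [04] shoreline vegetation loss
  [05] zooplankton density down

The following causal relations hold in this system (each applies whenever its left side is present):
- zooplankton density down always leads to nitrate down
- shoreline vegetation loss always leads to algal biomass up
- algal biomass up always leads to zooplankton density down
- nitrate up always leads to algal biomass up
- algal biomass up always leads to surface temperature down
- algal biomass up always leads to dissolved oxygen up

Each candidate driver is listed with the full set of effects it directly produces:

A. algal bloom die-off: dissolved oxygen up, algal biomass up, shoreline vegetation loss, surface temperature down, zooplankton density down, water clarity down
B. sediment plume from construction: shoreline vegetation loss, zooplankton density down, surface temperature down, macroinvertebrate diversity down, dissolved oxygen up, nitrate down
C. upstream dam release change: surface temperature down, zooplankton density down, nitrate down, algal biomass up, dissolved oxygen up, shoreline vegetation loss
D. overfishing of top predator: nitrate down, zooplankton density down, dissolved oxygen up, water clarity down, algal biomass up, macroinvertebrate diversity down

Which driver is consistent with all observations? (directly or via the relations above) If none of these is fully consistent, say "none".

For each candidate, compare predicted effects to what was observed:
(A) algal bloom die-off — does not account for macroinvertebrate diversity down
(B) sediment plume from construction — macroinvertebrate diversity down match; algal biomass up match (by shoreline vegetation loss → algal biomass up); dissolved oxygen up match; shoreline vegetation loss match; zooplankton density down match
(C) upstream dam release change — macroinvertebrate diversity down miss; algal biomass up match; dissolved oxygen up match; shoreline vegetation loss match; zooplankton density down match
(D) overfishing of top predator — does not account for shoreline vegetation loss
(B) is the only candidate with no mismatches.

B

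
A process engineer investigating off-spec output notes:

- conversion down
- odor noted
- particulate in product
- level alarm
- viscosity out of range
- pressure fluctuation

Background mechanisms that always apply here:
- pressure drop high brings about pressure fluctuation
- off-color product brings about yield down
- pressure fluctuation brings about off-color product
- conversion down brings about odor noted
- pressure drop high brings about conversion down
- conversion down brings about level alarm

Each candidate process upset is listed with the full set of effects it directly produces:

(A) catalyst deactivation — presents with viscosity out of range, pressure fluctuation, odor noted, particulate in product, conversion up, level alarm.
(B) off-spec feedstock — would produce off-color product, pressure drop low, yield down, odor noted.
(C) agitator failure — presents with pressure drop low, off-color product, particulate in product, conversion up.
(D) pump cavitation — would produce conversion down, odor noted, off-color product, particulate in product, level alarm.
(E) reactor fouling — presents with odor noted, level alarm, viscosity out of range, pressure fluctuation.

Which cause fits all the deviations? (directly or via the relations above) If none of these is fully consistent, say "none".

Checking each candidate against the observations:
(A) catalyst deactivation — conversion down miss; odor noted match; particulate in product match; level alarm match; viscosity out of range match; pressure fluctuation match
(B) off-spec feedstock — does not account for conversion down, particulate in product, level alarm, viscosity out of range, pressure fluctuation
(C) agitator failure — fails on conversion down, odor noted, level alarm, viscosity out of range, pressure fluctuation (predicts conversion up, not conversion down)
(D) pump cavitation — does not account for viscosity out of range, pressure fluctuation
(E) reactor fouling — conversion down miss; odor noted match; particulate in product miss; level alarm match; viscosity out of range match; pressure fluctuation match
No candidate is consistent with all observations.

none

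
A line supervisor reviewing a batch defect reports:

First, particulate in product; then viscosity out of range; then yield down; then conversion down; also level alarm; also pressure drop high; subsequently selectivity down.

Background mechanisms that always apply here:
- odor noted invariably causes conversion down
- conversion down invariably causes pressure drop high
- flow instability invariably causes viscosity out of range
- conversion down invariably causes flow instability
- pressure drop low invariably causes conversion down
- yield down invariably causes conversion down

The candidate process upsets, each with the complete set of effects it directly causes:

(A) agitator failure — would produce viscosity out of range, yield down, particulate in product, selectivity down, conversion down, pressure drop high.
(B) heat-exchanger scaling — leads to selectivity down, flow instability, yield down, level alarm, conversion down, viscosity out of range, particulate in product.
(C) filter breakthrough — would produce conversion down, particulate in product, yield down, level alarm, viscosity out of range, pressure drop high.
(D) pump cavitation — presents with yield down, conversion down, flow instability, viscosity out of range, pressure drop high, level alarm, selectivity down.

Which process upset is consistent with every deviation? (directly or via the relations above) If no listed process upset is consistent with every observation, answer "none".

B

Per-candidate check:
(A) agitator failure — does not account for level alarm
(B) heat-exchanger scaling — accounts for every observation (pressure drop high via conversion down → pressure drop high)
(C) filter breakthrough — particulate in product +; viscosity out of range +; yield down +; conversion down +; level alarm +; pressure drop high +; selectivity down -
(D) pump cavitation — does not account for particulate in product
(B) alone accounts for all the evidence.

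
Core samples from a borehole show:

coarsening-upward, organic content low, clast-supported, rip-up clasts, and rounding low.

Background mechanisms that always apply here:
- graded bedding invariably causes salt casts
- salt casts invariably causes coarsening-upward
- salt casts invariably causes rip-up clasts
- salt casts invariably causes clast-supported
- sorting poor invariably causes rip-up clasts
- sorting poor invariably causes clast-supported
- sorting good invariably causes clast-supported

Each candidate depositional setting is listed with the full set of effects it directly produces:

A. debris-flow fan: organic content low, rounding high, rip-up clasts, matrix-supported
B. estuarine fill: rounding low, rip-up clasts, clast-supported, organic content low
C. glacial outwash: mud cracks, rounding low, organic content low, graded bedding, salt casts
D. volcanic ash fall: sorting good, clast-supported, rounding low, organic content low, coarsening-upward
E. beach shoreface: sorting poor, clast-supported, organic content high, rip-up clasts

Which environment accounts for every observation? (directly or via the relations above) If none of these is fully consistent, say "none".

Per-candidate check:
(A) debris-flow fan — fails on coarsening-upward, clast-supported, rounding low (predicts matrix-supported, not clast-supported; predicts rounding high, not rounding low)
(B) estuarine fill — does not account for coarsening-upward
(C) glacial outwash — accounts for every observation (coarsening-upward by salt casts → coarsening-upward)
(D) volcanic ash fall — does not account for rip-up clasts
(E) beach shoreface — coarsening-upward NO; organic content low NO; clast-supported yes; rip-up clasts yes; rounding low NO
(C) alone accounts for all the evidence.

C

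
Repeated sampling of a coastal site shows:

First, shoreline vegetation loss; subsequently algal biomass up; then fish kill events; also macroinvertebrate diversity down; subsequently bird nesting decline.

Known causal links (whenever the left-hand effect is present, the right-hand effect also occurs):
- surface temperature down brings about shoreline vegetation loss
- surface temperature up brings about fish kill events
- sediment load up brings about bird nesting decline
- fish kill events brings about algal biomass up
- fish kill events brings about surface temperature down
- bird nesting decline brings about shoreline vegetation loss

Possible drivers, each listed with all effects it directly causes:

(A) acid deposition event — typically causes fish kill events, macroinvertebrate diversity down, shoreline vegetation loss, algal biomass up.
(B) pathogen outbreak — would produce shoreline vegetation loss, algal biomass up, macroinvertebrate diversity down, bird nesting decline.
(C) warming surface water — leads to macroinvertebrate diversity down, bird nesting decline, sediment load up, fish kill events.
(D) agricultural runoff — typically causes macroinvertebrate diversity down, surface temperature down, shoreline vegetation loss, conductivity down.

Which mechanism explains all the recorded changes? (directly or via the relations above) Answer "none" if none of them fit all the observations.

C

Per-candidate check:
(A) acid deposition event — does not account for bird nesting decline
(B) pathogen outbreak — does not account for fish kill events
(C) warming surface water — shoreline vegetation loss yes (by bird nesting decline → shoreline vegetation loss); algal biomass up yes (by fish kill events → algal biomass up); fish kill events yes; macroinvertebrate diversity down yes; bird nesting decline yes
(D) agricultural runoff — does not account for algal biomass up, fish kill events, bird nesting decline
(C) alone accounts for all the evidence.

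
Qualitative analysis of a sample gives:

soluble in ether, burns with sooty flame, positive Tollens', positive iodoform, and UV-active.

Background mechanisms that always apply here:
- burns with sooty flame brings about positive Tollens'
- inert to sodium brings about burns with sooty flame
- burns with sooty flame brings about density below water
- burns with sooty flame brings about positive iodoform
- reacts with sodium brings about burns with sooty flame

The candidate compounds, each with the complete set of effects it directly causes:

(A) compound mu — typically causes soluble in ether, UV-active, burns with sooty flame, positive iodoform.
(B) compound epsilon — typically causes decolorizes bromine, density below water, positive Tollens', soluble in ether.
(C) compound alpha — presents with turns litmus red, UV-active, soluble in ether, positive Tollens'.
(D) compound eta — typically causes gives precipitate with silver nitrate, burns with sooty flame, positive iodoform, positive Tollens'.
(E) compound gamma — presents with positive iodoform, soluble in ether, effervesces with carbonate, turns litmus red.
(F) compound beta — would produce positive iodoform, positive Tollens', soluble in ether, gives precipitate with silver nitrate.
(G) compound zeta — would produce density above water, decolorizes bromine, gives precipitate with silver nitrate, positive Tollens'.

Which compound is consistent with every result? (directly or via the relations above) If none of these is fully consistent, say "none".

Checking each candidate against the observations:
(A) compound mu — accounts for every observation (positive Tollens' through burns with sooty flame → positive Tollens')
(B) compound epsilon — soluble in ether yes; burns with sooty flame NO; positive Tollens' yes; positive iodoform NO; UV-active NO
(C) compound alpha — soluble in ether yes; burns with sooty flame NO; positive Tollens' yes; positive iodoform NO; UV-active yes
(D) compound eta — does not account for soluble in ether, UV-active
(E) compound gamma — does not account for burns with sooty flame, positive Tollens', UV-active
(F) compound beta — soluble in ether yes; burns with sooty flame NO; positive Tollens' yes; positive iodoform yes; UV-active NO
(G) compound zeta — does not account for soluble in ether, burns with sooty flame, positive iodoform, UV-active
(A) alone accounts for all the evidence.

A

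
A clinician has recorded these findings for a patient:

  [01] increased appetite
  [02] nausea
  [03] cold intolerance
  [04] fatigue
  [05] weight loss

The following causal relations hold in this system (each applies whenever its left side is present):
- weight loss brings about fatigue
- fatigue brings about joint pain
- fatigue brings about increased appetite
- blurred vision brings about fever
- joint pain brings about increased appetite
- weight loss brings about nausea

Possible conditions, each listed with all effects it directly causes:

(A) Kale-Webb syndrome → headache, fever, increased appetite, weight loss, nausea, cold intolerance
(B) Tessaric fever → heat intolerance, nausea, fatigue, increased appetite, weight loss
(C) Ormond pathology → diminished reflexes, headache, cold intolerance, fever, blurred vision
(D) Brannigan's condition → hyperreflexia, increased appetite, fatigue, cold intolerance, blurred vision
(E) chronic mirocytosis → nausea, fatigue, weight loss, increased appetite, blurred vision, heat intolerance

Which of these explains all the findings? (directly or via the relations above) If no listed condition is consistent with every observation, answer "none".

A

Testing each hypothesis:
(A) Kale-Webb syndrome — increased appetite ✓; nausea ✓; cold intolerance ✓; fatigue ✓ (by weight loss → fatigue); weight loss ✓
(B) Tessaric fever — increased appetite ✓; nausea ✓; cold intolerance ✗; fatigue ✓; weight loss ✓
(C) Ormond pathology — increased appetite ✗; nausea ✗; cold intolerance ✓; fatigue ✗; weight loss ✗
(D) Brannigan's condition — does not account for nausea, weight loss
(E) chronic mirocytosis — fails on cold intolerance (predicts heat intolerance, not cold intolerance)
(A) alone accounts for all the evidence.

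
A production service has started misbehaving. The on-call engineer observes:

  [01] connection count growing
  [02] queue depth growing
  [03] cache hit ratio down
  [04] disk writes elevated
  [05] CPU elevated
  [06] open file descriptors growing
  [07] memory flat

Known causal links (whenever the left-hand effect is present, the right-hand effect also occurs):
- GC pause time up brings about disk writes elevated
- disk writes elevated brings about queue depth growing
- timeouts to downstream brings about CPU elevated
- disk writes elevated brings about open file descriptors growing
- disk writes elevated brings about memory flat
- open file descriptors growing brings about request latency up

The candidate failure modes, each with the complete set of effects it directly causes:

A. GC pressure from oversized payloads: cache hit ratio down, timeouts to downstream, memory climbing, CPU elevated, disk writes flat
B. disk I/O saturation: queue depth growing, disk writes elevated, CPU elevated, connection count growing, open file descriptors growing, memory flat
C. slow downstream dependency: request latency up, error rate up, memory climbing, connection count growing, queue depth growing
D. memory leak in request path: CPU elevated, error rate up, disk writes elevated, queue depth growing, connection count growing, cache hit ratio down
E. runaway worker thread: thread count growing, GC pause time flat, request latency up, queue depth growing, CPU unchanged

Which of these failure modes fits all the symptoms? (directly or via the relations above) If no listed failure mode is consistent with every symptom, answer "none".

D

Testing each hypothesis:
(A) GC pressure from oversized payloads — connection count growing -; queue depth growing -; cache hit ratio down +; disk writes elevated -; CPU elevated +; open file descriptors growing -; memory flat -
(B) disk I/O saturation — connection count growing +; queue depth growing +; cache hit ratio down -; disk writes elevated +; CPU elevated +; open file descriptors growing +; memory flat +
(C) slow downstream dependency — connection count growing +; queue depth growing +; cache hit ratio down -; disk writes elevated -; CPU elevated -; open file descriptors growing -; memory flat -
(D) memory leak in request path — accounts for every observation (open file descriptors growing via disk writes elevated → open file descriptors growing)
(E) runaway worker thread — fails on connection count growing, cache hit ratio down, disk writes elevated, CPU elevated, open file descriptors growing, memory flat (predicts CPU unchanged, not CPU elevated)
(D) is the only candidate with no mismatches.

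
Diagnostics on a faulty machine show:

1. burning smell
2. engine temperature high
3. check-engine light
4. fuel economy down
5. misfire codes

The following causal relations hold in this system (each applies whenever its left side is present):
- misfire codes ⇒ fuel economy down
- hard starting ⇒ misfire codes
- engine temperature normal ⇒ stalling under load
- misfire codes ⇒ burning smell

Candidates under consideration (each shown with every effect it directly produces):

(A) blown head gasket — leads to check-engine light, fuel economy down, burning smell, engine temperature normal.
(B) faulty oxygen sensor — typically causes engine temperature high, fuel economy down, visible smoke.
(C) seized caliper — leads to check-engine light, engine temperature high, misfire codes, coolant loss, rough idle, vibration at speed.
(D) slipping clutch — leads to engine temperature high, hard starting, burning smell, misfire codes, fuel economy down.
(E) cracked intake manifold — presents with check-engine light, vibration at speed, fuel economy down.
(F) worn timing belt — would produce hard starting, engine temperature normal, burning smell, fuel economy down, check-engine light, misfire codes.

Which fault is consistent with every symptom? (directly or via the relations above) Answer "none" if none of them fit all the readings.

For each candidate, compare predicted effects to what was observed:
(A) blown head gasket — fails on engine temperature high, misfire codes (predicts engine temperature normal, not engine temperature high)
(B) faulty oxygen sensor — does not account for burning smell, check-engine light, misfire codes
(C) seized caliper — burning smell + (through misfire codes → burning smell); engine temperature high +; check-engine light +; fuel economy down + (through misfire codes → fuel economy down); misfire codes +
(D) slipping clutch — burning smell +; engine temperature high +; check-engine light -; fuel economy down +; misfire codes +
(E) cracked intake manifold — burning smell -; engine temperature high -; check-engine light +; fuel economy down +; misfire codes -
(F) worn timing belt — burning smell +; engine temperature high -; check-engine light +; fuel economy down +; misfire codes +
Only (C) is consistent with every observation.

C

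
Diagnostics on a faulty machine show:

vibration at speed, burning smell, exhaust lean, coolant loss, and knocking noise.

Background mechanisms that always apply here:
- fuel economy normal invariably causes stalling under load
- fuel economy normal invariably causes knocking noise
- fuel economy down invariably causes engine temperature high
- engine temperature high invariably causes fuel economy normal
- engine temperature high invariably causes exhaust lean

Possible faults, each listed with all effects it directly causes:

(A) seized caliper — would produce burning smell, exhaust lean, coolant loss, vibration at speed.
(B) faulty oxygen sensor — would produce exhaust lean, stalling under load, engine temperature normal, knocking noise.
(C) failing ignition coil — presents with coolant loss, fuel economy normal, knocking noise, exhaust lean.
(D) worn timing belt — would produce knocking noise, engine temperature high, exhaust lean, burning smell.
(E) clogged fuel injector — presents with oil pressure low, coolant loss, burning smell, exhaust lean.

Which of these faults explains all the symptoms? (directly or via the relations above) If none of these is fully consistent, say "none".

Checking each candidate against the observations:
(A) seized caliper — vibration at speed +; burning smell +; exhaust lean +; coolant loss +; knocking noise -
(B) faulty oxygen sensor — vibration at speed -; burning smell -; exhaust lean +; coolant loss -; knocking noise +
(C) failing ignition coil — vibration at speed -; burning smell -; exhaust lean +; coolant loss +; knocking noise +
(D) worn timing belt — vibration at speed -; burning smell +; exhaust lean +; coolant loss -; knocking noise +
(E) clogged fuel injector — vibration at speed -; burning smell +; exhaust lean +; coolant loss +; knocking noise -
None of the listed candidates fits everything.

none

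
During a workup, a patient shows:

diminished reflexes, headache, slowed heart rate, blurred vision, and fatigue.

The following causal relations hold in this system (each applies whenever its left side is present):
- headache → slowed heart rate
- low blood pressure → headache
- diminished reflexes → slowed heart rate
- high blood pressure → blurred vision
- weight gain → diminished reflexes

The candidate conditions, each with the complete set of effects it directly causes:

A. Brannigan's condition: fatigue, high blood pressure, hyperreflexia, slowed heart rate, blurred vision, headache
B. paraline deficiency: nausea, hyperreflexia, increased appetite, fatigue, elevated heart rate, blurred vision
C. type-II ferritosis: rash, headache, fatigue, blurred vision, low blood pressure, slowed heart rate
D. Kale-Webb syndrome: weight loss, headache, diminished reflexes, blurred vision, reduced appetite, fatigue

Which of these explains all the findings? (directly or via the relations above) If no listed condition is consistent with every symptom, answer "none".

For each candidate, compare predicted effects to what was observed:
(A) Brannigan's condition — diminished reflexes -; headache +; slowed heart rate +; blurred vision +; fatigue +
(B) paraline deficiency — fails on diminished reflexes, headache, slowed heart rate (predicts hyperreflexia, not diminished reflexes; predicts elevated heart rate, not slowed heart rate)
(C) type-II ferritosis — diminished reflexes -; headache +; slowed heart rate +; blurred vision +; fatigue +
(D) Kale-Webb syndrome — accounts for every observation (slowed heart rate via diminished reflexes → slowed heart rate)
Only (D) is consistent with every observation.

D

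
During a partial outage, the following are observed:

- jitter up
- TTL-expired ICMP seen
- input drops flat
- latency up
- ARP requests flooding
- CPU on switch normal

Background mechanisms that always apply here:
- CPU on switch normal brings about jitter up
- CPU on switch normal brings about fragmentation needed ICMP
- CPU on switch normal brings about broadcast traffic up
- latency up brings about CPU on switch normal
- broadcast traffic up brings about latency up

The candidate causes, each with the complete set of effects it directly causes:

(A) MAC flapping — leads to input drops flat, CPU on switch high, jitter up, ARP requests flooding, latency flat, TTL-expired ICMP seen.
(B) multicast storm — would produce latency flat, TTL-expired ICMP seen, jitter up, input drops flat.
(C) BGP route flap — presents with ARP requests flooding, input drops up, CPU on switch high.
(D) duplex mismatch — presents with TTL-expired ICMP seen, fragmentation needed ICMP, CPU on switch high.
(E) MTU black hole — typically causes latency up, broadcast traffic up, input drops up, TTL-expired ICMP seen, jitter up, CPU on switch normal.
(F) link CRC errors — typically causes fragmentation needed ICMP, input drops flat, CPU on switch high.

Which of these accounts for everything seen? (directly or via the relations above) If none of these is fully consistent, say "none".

Checking each candidate against the observations:
(A) MAC flapping — jitter up yes; TTL-expired ICMP seen yes; input drops flat yes; latency up NO; ARP requests flooding yes; CPU on switch normal NO
(B) multicast storm — jitter up yes; TTL-expired ICMP seen yes; input drops flat yes; latency up NO; ARP requests flooding NO; CPU on switch normal NO
(C) BGP route flap — jitter up NO; TTL-expired ICMP seen NO; input drops flat NO; latency up NO; ARP requests flooding yes; CPU on switch normal NO
(D) duplex mismatch — jitter up NO; TTL-expired ICMP seen yes; input drops flat NO; latency up NO; ARP requests flooding NO; CPU on switch normal NO
(E) MTU black hole — fails on input drops flat, ARP requests flooding (predicts input drops up, not input drops flat)
(F) link CRC errors — fails on jitter up, TTL-expired ICMP seen, latency up, ARP requests flooding, CPU on switch normal (predicts CPU on switch high, not CPU on switch normal)
None of the listed candidates fits everything.

none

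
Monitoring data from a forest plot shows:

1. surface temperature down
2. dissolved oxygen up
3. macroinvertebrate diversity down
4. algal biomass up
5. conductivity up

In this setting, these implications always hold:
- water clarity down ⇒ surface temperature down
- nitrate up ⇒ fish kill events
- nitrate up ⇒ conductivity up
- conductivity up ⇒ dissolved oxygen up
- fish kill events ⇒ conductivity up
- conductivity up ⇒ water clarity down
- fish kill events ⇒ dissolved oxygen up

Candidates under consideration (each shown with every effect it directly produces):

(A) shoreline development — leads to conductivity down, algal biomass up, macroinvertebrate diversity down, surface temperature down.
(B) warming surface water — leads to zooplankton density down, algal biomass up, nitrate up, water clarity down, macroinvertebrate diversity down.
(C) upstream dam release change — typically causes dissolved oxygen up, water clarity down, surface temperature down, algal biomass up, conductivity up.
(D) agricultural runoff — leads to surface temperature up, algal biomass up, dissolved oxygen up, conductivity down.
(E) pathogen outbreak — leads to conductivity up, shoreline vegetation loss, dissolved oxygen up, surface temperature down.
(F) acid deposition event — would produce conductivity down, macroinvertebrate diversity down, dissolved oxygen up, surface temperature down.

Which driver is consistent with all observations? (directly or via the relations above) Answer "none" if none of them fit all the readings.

For each candidate, compare predicted effects to what was observed:
(A) shoreline development — fails on dissolved oxygen up, conductivity up (predicts conductivity down, not conductivity up)
(B) warming surface water — accounts for every observation (surface temperature down by water clarity down → surface temperature down)
(C) upstream dam release change — surface temperature down ✓; dissolved oxygen up ✓; macroinvertebrate diversity down ✗; algal biomass up ✓; conductivity up ✓
(D) agricultural runoff — surface temperature down ✗; dissolved oxygen up ✓; macroinvertebrate diversity down ✗; algal biomass up ✓; conductivity up ✗
(E) pathogen outbreak — does not account for macroinvertebrate diversity down, algal biomass up
(F) acid deposition event — surface temperature down ✓; dissolved oxygen up ✓; macroinvertebrate diversity down ✓; algal biomass up ✗; conductivity up ✗
(B) is the only candidate with no mismatches.

B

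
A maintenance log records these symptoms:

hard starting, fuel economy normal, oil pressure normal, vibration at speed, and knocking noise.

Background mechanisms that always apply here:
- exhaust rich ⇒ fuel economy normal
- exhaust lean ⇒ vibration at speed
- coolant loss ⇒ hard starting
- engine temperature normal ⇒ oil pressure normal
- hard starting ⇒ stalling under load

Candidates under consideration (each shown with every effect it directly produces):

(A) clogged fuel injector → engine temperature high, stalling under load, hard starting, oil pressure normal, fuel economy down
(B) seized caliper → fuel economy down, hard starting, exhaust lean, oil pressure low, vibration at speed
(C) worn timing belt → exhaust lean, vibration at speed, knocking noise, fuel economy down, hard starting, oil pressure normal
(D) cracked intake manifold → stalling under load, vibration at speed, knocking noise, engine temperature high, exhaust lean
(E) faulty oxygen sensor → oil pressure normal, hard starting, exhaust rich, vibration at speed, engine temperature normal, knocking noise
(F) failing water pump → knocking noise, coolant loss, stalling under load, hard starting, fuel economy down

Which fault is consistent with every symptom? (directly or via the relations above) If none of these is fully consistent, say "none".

E

Testing each hypothesis:
(A) clogged fuel injector — fails on fuel economy normal, vibration at speed, knocking noise (predicts fuel economy down, not fuel economy normal)
(B) seized caliper — hard starting match; fuel economy normal miss; oil pressure normal miss; vibration at speed match; knocking noise miss
(C) worn timing belt — fails on fuel economy normal (predicts fuel economy down, not fuel economy normal)
(D) cracked intake manifold — hard starting miss; fuel economy normal miss; oil pressure normal miss; vibration at speed match; knocking noise match
(E) faulty oxygen sensor — accounts for every observation (fuel economy normal by exhaust rich → fuel economy normal)
(F) failing water pump — hard starting match; fuel economy normal miss; oil pressure normal miss; vibration at speed miss; knocking noise match
(E) alone accounts for all the evidence.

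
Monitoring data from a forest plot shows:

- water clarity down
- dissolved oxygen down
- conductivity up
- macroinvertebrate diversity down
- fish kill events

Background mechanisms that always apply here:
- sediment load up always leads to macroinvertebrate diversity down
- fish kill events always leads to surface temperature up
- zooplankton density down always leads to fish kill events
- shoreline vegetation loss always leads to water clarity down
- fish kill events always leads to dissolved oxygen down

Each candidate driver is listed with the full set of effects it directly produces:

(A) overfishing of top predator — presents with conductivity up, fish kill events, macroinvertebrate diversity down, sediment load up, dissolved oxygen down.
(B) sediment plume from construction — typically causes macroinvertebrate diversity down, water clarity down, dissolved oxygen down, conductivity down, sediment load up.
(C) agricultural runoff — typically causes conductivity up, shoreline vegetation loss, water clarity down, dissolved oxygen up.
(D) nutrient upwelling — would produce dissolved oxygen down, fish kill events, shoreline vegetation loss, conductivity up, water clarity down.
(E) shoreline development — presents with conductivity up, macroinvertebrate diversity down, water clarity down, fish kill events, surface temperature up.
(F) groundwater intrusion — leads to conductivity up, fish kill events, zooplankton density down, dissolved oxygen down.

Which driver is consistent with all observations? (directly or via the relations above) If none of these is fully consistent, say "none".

E

Per-candidate check:
(A) overfishing of top predator — water clarity down NO; dissolved oxygen down yes; conductivity up yes; macroinvertebrate diversity down yes; fish kill events yes
(B) sediment plume from construction — water clarity down yes; dissolved oxygen down yes; conductivity up NO; macroinvertebrate diversity down yes; fish kill events NO
(C) agricultural runoff — water clarity down yes; dissolved oxygen down NO; conductivity up yes; macroinvertebrate diversity down NO; fish kill events NO
(D) nutrient upwelling — water clarity down yes; dissolved oxygen down yes; conductivity up yes; macroinvertebrate diversity down NO; fish kill events yes
(E) shoreline development — accounts for every observation (dissolved oxygen down via fish kill events → dissolved oxygen down)
(F) groundwater intrusion — water clarity down NO; dissolved oxygen down yes; conductivity up yes; macroinvertebrate diversity down NO; fish kill events yes
(E) is the only candidate with no mismatches.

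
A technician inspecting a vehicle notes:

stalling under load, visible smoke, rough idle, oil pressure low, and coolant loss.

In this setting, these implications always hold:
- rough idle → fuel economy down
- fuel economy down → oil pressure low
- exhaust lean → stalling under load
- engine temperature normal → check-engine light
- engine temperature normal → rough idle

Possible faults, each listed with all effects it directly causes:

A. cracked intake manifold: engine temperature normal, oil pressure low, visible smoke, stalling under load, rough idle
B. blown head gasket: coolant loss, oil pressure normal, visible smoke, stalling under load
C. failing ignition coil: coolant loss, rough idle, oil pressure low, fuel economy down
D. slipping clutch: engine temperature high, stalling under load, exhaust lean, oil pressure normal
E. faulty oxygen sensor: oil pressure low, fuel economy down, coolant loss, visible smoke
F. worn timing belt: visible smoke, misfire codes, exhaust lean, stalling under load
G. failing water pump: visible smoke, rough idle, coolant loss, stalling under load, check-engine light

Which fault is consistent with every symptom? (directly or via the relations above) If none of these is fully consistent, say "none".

G

Per-candidate check:
(A) cracked intake manifold — stalling under load yes; visible smoke yes; rough idle yes; oil pressure low yes; coolant loss NO
(B) blown head gasket — stalling under load yes; visible smoke yes; rough idle NO; oil pressure low NO; coolant loss yes
(C) failing ignition coil — stalling under load NO; visible smoke NO; rough idle yes; oil pressure low yes; coolant loss yes
(D) slipping clutch — fails on visible smoke, rough idle, oil pressure low, coolant loss (predicts oil pressure normal, not oil pressure low)
(E) faulty oxygen sensor — stalling under load NO; visible smoke yes; rough idle NO; oil pressure low yes; coolant loss yes
(F) worn timing belt — stalling under load yes; visible smoke yes; rough idle NO; oil pressure low NO; coolant loss NO
(G) failing water pump — stalling under load yes; visible smoke yes; rough idle yes; oil pressure low yes (by rough idle → fuel economy down → oil pressure low); coolant loss yes
Only (G) is consistent with every observation.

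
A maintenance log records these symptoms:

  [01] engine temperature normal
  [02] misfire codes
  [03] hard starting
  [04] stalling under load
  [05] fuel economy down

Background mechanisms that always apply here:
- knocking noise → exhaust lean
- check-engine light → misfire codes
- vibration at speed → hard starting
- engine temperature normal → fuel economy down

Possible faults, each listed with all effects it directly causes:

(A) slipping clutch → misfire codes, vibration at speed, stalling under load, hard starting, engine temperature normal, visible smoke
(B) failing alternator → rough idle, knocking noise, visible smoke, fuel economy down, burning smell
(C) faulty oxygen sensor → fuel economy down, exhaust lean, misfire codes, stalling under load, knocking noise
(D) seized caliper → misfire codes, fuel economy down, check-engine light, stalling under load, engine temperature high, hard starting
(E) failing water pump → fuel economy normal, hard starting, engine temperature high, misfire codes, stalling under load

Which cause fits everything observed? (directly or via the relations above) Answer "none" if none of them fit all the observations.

A

For each candidate, compare predicted effects to what was observed:
(A) slipping clutch — engine temperature normal match; misfire codes match; hard starting match; stalling under load match; fuel economy down match (via engine temperature normal → fuel economy down)
(B) failing alternator — does not account for engine temperature normal, misfire codes, hard starting, stalling under load
(C) faulty oxygen sensor — does not account for engine temperature normal, hard starting
(D) seized caliper — engine temperature normal miss; misfire codes match; hard starting match; stalling under load match; fuel economy down match
(E) failing water pump — engine temperature normal miss; misfire codes match; hard starting match; stalling under load match; fuel economy down miss
(A) is the only candidate with no mismatches.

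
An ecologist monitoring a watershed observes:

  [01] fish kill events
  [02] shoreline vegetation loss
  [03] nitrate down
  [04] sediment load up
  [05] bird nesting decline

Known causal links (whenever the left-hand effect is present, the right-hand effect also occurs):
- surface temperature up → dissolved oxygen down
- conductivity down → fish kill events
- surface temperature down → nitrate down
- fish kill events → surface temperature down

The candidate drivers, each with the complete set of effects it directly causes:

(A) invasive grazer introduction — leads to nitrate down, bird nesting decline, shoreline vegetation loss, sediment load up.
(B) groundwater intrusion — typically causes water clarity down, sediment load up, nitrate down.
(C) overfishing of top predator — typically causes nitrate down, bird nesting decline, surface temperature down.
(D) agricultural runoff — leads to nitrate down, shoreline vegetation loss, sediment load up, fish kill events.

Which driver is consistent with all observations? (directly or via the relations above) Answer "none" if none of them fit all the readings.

Checking each candidate against the observations:
(A) invasive grazer introduction — fish kill events ✗; shoreline vegetation loss ✓; nitrate down ✓; sediment load up ✓; bird nesting decline ✓
(B) groundwater intrusion — fish kill events ✗; shoreline vegetation loss ✗; nitrate down ✓; sediment load up ✓; bird nesting decline ✗
(C) overfishing of top predator — does not account for fish kill events, shoreline vegetation loss, sediment load up
(D) agricultural runoff — does not account for bird nesting decline
No candidate is consistent with all observations.

none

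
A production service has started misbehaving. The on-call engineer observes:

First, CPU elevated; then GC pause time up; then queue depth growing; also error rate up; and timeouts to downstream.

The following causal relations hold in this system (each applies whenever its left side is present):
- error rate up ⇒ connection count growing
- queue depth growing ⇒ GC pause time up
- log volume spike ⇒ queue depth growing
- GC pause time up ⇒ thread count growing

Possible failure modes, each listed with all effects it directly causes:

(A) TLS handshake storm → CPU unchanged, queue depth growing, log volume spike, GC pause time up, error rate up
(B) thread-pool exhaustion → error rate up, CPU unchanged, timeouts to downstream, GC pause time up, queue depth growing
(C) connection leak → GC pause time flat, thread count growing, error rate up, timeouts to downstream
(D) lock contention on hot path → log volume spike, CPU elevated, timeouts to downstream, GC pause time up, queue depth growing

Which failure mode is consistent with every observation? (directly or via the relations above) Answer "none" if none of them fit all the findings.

none

Testing each hypothesis:
(A) TLS handshake storm — CPU elevated miss; GC pause time up match; queue depth growing match; error rate up match; timeouts to downstream miss
(B) thread-pool exhaustion — CPU elevated miss; GC pause time up match; queue depth growing match; error rate up match; timeouts to downstream match
(C) connection leak — CPU elevated miss; GC pause time up miss; queue depth growing miss; error rate up match; timeouts to downstream match
(D) lock contention on hot path — does not account for error rate up
Every candidate fails on at least one observation.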